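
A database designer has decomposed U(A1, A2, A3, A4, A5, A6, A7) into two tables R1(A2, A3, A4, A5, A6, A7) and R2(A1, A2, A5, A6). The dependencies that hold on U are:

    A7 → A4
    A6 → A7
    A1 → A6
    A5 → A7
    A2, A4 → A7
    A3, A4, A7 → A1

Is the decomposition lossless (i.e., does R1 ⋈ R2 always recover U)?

No

Common attributes: R1 ∩ R2 = {A2, A5, A6}.
Closure of {A2, A5, A6}: A6 → A7 applies, adding A7; A7 → A4 applies, adding A4. So (A2, A5, A6)⁺ = {A2, A4, A5, A6, A7}.
The closure contains neither all of R1 = {A2, A3, A4, A5, A6, A7} nor all of R2 = {A1, A2, A5, A6}, so the common attributes are not a superkey of either fragment. The join is lossy.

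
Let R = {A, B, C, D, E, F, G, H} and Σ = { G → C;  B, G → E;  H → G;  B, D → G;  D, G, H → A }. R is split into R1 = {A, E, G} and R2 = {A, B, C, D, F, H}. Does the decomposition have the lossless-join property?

Common attributes: R1 ∩ R2 = {A}.
No dependency enlarges {A}, so (A)⁺ = {A}.
The closure contains neither all of R1 = {A, E, G} nor all of R2 = {A, B, C, D, F, H}, so the common attributes are not a superkey of either fragment. The join is lossy.

No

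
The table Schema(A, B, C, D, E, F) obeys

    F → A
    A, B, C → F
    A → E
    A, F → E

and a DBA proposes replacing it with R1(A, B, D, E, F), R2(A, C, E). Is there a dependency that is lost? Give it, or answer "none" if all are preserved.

Check A, B, C → F: no single fragment contains all of {A, B, C, F}, and the restricted closure of {A, B, C} across the fragments never reaches {F}.
F → A is preserved.
A → E is preserved.
A, F → E is preserved.

A, B, C → F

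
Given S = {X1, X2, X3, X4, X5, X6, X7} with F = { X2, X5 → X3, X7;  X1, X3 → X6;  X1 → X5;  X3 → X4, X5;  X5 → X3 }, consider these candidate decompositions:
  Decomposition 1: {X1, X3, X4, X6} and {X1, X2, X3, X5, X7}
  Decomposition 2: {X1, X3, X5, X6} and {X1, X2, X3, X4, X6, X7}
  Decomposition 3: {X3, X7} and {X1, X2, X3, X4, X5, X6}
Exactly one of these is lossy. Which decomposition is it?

Decomposition 3

Decomposition 1: common = {X1, X3}, closure = {X1, X3, X4, X5, X6} → lossless.
Decomposition 2: common = {X1, X3, X6}, closure = {X1, X3, X4, X5, X6} → lossless.
Decomposition 3: common = {X3}, closure = {X3, X4, X5} → lossy.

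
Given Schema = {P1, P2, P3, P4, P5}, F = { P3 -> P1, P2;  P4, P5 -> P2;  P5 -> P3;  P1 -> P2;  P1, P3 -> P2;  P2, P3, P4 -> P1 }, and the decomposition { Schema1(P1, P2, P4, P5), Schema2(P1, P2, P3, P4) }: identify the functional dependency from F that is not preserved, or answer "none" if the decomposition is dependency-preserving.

P5 -> P3

Check P5 → P3: no single fragment contains all of {P3, P5}, and the restricted closure of {P5} across the fragments never reaches {P3}.
P3 → P1, P2 is preserved.
P4, P5 → P2 is preserved.
P1 → P2 is preserved.
P1, P3 → P2 is preserved.
P2, P3, P4 → P1 is preserved.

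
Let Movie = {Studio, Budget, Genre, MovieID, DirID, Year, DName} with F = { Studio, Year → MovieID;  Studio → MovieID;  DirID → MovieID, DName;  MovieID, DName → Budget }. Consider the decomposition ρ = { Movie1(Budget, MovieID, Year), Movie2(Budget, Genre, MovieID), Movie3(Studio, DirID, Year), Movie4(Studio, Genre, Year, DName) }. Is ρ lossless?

No

Chase test. Columns are Studio, Budget, Genre, MovieID, DirID, Year, DName; row i has aⱼ where attribute j ∈ Moviei, else bᵢⱼ.
Initial tableau (one row per fragment):
  row 1: b11 a2 b13 a4 b15 a6 b17
  row 2: b21 a2 a3 a4 b25 b26 b27
  row 3: a1 b32 b33 b34 a5 a6 b37
  row 4: a1 b42 a3 b44 b45 a6 a7
Rows 3 and 4 agree on Studio, Year; apply Studio, Year→MovieID and equate their MovieID entries.
No row becomes fully distinguished — the join is lossy.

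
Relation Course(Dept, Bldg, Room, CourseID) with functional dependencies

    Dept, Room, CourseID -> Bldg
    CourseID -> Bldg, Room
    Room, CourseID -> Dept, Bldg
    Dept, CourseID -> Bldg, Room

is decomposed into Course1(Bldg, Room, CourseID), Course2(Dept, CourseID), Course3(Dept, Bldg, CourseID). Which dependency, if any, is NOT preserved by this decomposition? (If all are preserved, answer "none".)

none

Dept, Room, CourseID → Bldg: restricted closure across fragments reaches Bldg.
CourseID → Bldg, Room lies within Course1.
Room, CourseID → Dept, Bldg: restricted closure across fragments reaches Dept, Bldg.
Dept, CourseID → Bldg, Room: restricted closure across fragments reaches Bldg, Room.
Every dependency is enforceable on the fragments, so the decomposition is dependency-preserving.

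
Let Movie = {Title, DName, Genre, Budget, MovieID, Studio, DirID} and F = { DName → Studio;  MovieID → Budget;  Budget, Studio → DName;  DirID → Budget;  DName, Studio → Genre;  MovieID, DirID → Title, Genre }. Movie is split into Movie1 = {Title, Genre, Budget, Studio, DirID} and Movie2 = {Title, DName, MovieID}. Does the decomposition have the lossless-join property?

No

Common attributes: Movie1 ∩ Movie2 = {Title}.
No dependency enlarges {Title}, so (Title)⁺ = {Title}.
The closure contains neither all of Movie1 = {Title, Genre, Budget, Studio, DirID} nor all of Movie2 = {Title, DName, MovieID}, so the common attributes are not a superkey of either fragment. The join is lossy.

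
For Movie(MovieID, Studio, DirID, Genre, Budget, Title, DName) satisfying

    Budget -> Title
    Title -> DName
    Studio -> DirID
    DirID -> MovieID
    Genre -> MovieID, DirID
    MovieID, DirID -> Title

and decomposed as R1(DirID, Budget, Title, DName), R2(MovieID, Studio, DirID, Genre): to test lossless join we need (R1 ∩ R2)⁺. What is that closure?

MovieID, DirID, Title, DName

R1 ∩ R2 = {DirID}.
DirID → MovieID applies, adding MovieID
MovieID, DirID → Title applies, adding Title
Title → DName applies, adding DName
Closure: {MovieID, DirID, Title, DName}.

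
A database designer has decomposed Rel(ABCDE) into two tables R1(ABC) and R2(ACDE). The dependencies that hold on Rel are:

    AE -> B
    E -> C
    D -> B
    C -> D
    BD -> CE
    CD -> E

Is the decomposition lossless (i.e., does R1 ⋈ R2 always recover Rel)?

Common attributes: R1 ∩ R2 = {AC}.
Closure of {AC}: C → D applies, adding D; CD → E applies, adding E; AE → B applies, adding B. So (AC)⁺ = {ABCDE}.
This closure contains every attribute of R1, so R1 ∩ R2 → R1. The join is lossless.

Yes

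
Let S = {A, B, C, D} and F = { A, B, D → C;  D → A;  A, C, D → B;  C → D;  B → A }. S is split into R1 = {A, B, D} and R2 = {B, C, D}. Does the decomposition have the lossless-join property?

Yes

Common attributes: R1 ∩ R2 = {B, D}.
Closure of {B, D}: D → A applies, adding A; A, B, D → C applies, adding C. So (B, D)⁺ = {A, B, C, D}.
This closure contains every attribute of R1, so R1 ∩ R2 → R1. The join is lossless.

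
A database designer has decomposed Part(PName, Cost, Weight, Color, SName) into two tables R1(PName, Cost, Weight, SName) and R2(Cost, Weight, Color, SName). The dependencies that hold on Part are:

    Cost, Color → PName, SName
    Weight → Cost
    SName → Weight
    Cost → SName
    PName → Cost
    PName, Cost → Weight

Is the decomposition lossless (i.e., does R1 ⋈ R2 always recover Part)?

No

Common attributes: R1 ∩ R2 = {Cost, Weight, SName}.
No dependency enlarges {Cost, Weight, SName}, so (Cost, Weight, SName)⁺ = {Cost, Weight, SName}.
The closure contains neither all of R1 = {PName, Cost, Weight, SName} nor all of R2 = {Cost, Weight, Color, SName}, so the common attributes are not a superkey of either fragment. The join is lossy.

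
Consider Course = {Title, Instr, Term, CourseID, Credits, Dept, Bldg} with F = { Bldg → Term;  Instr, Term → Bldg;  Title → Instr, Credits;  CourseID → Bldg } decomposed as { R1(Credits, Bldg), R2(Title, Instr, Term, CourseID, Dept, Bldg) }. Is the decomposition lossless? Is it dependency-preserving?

lossy and not dependency-preserving

Lossless test: (Bldg)⁺ = {Term, Bldg}, which is a superkey of neither fragment — lossy.
Dependency preservation: the restricted closure of {Title} across the fragments never reaches {Instr, Credits}, so Title → Instr, Credits cannot be enforced without a join — not preserved.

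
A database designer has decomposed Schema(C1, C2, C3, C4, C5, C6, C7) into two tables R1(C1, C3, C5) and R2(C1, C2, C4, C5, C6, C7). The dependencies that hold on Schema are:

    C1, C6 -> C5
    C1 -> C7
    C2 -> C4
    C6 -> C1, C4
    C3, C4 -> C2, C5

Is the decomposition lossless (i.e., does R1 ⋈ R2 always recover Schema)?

No

Common attributes: R1 ∩ R2 = {C1, C5}.
Closure of {C1, C5}: C1 → C7 applies, adding C7. So (C1, C5)⁺ = {C1, C5, C7}.
The closure contains neither all of R1 = {C1, C3, C5} nor all of R2 = {C1, C2, C4, C5, C6, C7}, so the common attributes are not a superkey of either fragment. The join is lossy.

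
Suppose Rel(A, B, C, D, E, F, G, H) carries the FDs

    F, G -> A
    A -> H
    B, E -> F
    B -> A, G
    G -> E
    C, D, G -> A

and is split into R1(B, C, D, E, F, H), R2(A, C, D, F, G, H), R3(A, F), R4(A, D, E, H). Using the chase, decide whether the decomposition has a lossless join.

Chase test. Columns are A, B, C, D, E, F, G, H; row i has aⱼ where attribute j ∈ Ri, else bᵢⱼ.
Initial tableau (one row per fragment):
  row 1: b11 a2 a3 a4 a5 a6 b17 a8
  row 2: a1 b22 a3 a4 b25 a6 a7 a8
  row 3: a1 b32 b33 b34 b35 a6 b37 b38
  row 4: a1 b42 b43 a4 a5 b46 b47 a8
Rows 2 and 3 agree on A; apply A→H and equate their H entries.
No row becomes fully distinguished — the join is lossy.

No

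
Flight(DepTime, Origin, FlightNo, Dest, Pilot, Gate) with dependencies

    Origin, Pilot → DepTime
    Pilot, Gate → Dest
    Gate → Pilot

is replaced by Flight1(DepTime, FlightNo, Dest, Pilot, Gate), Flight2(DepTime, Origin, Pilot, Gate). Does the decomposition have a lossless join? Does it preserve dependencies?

Lossless test: (DepTime, Pilot, Gate)⁺ = {DepTime, Dest, Pilot, Gate}, which is a superkey of neither fragment — lossy.
Dependency preservation: every FD's attributes lie within a single fragment, so each can be enforced locally — preserved.

lossy but dependency-preserving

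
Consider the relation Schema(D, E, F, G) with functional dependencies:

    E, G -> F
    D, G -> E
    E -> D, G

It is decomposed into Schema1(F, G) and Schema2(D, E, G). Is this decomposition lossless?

No

Common attributes: Schema1 ∩ Schema2 = {G}.
No dependency enlarges {G}, so (G)⁺ = {G}.
The closure contains neither all of Schema1 = {F, G} nor all of Schema2 = {D, E, G}, so the common attributes are not a superkey of either fragment. The join is lossy.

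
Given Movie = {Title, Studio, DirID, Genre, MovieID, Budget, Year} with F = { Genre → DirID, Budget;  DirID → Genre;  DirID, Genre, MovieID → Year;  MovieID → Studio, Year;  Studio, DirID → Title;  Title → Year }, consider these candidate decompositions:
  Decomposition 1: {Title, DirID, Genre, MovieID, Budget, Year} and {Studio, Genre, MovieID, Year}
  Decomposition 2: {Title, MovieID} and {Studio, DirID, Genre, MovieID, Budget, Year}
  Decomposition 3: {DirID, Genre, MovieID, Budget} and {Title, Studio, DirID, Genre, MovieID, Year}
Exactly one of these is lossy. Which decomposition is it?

Decomposition 2

Decomposition 1: common = {Genre, MovieID, Year}, closure = {Title, Studio, DirID, Genre, MovieID, Budget, Year} → lossless.
Decomposition 2: common = {MovieID}, closure = {Studio, MovieID, Year} → lossy.
Decomposition 3: common = {DirID, Genre, MovieID}, closure = {Title, Studio, DirID, Genre, MovieID, Budget, Year} → lossless.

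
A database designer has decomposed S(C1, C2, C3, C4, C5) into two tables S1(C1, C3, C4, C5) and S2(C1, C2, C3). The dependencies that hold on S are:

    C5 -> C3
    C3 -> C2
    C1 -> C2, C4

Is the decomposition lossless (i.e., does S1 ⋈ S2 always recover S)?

Yes

Common attributes: S1 ∩ S2 = {C1, C3}.
Closure of {C1, C3}: C3 → C2 applies, adding C2; C1 → C2, C4 applies, adding C4. So (C1, C3)⁺ = {C1, C2, C3, C4}.
This closure contains every attribute of S2, so S1 ∩ S2 → S2. The join is lossless.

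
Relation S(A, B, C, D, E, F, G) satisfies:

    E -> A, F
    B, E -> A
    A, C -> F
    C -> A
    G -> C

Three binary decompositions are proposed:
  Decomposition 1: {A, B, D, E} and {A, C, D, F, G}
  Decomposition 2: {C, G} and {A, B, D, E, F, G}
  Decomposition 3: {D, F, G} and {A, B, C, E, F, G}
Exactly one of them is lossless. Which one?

Decomposition 1: common = {A, D}, closure = {A, D} → lossy.
Decomposition 2: common = {G}, closure = {A, C, F, G} → lossless.
Decomposition 3: common = {F, G}, closure = {A, C, F, G} → lossy.

Decomposition 2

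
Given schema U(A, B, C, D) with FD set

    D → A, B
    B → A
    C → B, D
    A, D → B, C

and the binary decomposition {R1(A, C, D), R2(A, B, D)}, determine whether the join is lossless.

Yes

Common attributes: R1 ∩ R2 = {A, D}.
Closure of {A, D}: D → A, B applies, adding B; A, D → B, C applies, adding C. So (A, D)⁺ = {A, B, C, D}.
This closure contains every attribute of R1, so R1 ∩ R2 → R1. The join is lossless.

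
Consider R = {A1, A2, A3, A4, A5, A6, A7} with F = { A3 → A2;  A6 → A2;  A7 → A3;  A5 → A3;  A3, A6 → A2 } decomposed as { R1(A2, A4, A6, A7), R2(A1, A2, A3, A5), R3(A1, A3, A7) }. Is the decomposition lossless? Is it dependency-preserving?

Lossless test (chase): Rows 2 and 3 agree on A3; apply A3→A2 and equate their A2 entries. Rows 1 and 3 agree on A7; apply A7→A3 and equate their A3 entries. No row becomes fully distinguished — the join is lossy.
Dependency preservation: A3, A6 → A2 is not contained in any single fragment, but the restricted closure of its left-hand side across the fragments still reaches the right-hand side; the remaining FDs each lie inside some fragment. All dependencies are preserved.

lossy but dependency-preserving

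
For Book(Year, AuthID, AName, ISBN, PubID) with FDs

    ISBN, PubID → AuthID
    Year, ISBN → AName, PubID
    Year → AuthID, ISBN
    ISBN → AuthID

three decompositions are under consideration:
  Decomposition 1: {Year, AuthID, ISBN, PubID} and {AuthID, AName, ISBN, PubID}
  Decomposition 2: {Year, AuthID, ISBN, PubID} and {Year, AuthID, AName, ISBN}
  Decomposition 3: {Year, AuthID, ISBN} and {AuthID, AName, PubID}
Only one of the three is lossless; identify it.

Decomposition 2

Decomposition 1: common = {AuthID, ISBN, PubID}, closure = {AuthID, ISBN, PubID} → lossy.
Decomposition 2: common = {Year, AuthID, ISBN}, closure = {Year, AuthID, AName, ISBN, PubID} → lossless.
Decomposition 3: common = {AuthID}, closure = {AuthID} → lossy.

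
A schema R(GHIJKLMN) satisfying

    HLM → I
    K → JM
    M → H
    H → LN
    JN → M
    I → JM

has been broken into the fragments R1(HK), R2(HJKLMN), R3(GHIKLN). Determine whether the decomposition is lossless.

Chase test. Columns are GHIJKLMN; row i has aⱼ where attribute j ∈ Ri, else bᵢⱼ.
Initial tableau (one row per fragment):
  row 1: b11 a2 b13 b14 a5 b16 b17 b18
  row 2: b21 a2 b23 a4 a5 a6 a7 a8
  row 3: a1 a2 a3 b34 a5 a6 b37 a8
Rows 1 and 2 agree on K; apply K→JM and equate their JM entries.
Rows 1 and 3 agree on K; apply K→JM and equate their JM entries.
Rows 1 and 2 agree on H; apply H→LN and equate their LN entries.
Rows 1 and 2 agree on HLM; apply HLM→I and equate their I entries.
Rows 1 and 3 agree on HLM; apply HLM→I and equate their I entries.
Row 3 is now all distinguished symbols — the join is lossless.

Yes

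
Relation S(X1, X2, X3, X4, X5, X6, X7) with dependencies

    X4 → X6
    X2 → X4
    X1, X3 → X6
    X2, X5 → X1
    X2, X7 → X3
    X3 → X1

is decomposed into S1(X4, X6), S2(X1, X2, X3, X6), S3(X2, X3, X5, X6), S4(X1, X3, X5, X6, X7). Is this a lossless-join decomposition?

Chase test. Columns are X1, X2, X3, X4, X5, X6, X7; row i has aⱼ where attribute j ∈ Si, else bᵢⱼ.
Initial tableau (one row per fragment):
  row 1: b11 b12 b13 a4 b15 a6 b17
  row 2: a1 a2 a3 b24 b25 a6 b27
  row 3: b31 a2 a3 b34 a5 a6 b37
  row 4: a1 b42 a3 b44 a5 a6 a7
Rows 2 and 3 agree on X2; apply X2→X4 and equate their X4 entries.
Rows 2 and 3 agree on X3; apply X3→X1 and equate their X1 entries.
No row becomes fully distinguished — the join is lossy.

No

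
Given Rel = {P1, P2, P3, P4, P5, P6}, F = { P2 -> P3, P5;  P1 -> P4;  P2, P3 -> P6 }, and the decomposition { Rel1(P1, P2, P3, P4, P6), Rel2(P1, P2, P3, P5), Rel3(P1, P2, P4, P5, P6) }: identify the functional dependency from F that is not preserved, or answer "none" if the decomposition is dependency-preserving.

P2 → P3, P5 lies within Rel2.
P1 → P4 lies within Rel1.
P2, P3 → P6 lies within Rel1.
Every dependency is enforceable on the fragments, so the decomposition is dependency-preserving.

none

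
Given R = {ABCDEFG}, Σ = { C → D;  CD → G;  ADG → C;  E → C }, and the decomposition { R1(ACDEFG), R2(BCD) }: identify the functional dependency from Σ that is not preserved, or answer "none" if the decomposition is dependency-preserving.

none

C → D lies within R1.
CD → G lies within R1.
ADG → C lies within R1.
E → C lies within R1.
Every dependency is enforceable on the fragments, so the decomposition is dependency-preserving.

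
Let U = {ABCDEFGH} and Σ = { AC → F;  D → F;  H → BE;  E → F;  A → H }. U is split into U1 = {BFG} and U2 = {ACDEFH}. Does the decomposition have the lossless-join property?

Common attributes: U1 ∩ U2 = {F}.
No dependency enlarges {F}, so (F)⁺ = {F}.
The closure contains neither all of U1 = {BFG} nor all of U2 = {ACDEFH}, so the common attributes are not a superkey of either fragment. The join is lossy.

No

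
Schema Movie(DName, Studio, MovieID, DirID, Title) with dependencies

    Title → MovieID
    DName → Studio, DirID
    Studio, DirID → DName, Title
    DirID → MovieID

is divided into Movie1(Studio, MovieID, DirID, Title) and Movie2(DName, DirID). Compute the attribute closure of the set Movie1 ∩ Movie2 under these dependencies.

MovieID, DirID

Movie1 ∩ Movie2 = {DirID}.
DirID → MovieID applies, adding MovieID
Closure: {MovieID, DirID}.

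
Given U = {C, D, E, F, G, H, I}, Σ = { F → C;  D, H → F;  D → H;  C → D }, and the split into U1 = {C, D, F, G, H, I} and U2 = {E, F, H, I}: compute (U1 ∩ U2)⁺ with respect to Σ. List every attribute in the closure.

C, D, F, H, I

U1 ∩ U2 = {F, H, I}.
F → C applies, adding C
C → D applies, adding D
Closure: {C, D, F, H, I}.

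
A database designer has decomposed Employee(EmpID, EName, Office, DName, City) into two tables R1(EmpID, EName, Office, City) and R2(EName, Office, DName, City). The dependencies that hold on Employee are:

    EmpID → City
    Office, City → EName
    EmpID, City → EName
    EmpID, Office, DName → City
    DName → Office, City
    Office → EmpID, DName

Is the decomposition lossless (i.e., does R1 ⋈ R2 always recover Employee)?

Yes

Common attributes: R1 ∩ R2 = {EName, Office, City}.
Closure of {EName, Office, City}: Office → EmpID, DName applies, adding EmpID, DName. So (EName, Office, City)⁺ = {EmpID, EName, Office, DName, City}.
This closure contains every attribute of R1, so R1 ∩ R2 → R1. The join is lossless.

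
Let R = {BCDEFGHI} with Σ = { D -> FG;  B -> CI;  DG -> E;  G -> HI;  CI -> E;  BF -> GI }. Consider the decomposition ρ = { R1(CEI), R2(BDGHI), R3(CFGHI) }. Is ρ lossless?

No

Chase test. Columns are BCDEFGHI; row i has aⱼ where attribute j ∈ Ri, else bᵢⱼ.
Initial tableau (one row per fragment):
  row 1: b11 a2 b13 a4 b15 b16 b17 a8
  row 2: a1 b22 a3 b24 b25 a6 a7 a8
  row 3: b31 a2 b33 b34 a5 a6 a7 a8
Rows 1 and 3 agree on CI; apply CI→E and equate their E entries.
No row becomes fully distinguished — the join is lossy.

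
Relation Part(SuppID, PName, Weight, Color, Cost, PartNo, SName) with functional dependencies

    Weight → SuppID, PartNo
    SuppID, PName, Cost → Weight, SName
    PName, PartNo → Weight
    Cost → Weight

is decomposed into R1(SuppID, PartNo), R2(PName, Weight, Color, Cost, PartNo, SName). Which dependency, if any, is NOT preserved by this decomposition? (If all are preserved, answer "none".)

Check Weight → SuppID, PartNo: no single fragment contains all of {SuppID, Weight, PartNo}, and the restricted closure of {Weight} across the fragments never reaches {SuppID, PartNo}.
SuppID, PName, Cost → Weight, SName is preserved.
PName, PartNo → Weight is preserved.
Cost → Weight is preserved.

Weight → SuppID, PartNo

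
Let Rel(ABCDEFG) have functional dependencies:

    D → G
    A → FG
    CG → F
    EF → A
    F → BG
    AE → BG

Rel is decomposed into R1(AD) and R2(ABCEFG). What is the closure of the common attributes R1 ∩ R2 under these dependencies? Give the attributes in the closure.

R1 ∩ R2 = {A}.
A → FG applies, adding FG
F → BG applies, adding B
Closure: {ABFG}.

ABFG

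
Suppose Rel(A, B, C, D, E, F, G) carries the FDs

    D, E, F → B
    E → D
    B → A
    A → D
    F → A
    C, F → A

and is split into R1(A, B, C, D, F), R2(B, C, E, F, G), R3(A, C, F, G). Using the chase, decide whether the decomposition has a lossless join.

Yes

Chase test. Columns are A, B, C, D, E, F, G; row i has aⱼ where attribute j ∈ Ri, else bᵢⱼ.
Initial tableau (one row per fragment):
  row 1: a1 a2 a3 a4 b15 a6 b17
  row 2: b21 a2 a3 b24 a5 a6 a7
  row 3: a1 b32 a3 b34 b35 a6 a7
Rows 1 and 2 agree on B; apply B→A and equate their A entries.
Rows 1 and 2 agree on A; apply A→D and equate their D entries.
Rows 1 and 3 agree on A; apply A→D and equate their D entries.
Row 2 is now all distinguished symbols — the join is lossless.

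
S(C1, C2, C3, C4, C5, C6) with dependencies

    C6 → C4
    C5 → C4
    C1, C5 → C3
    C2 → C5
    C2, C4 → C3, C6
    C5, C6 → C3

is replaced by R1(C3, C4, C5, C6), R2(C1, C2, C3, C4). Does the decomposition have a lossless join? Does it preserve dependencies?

lossy and not dependency-preserving

Lossless test: (C3, C4)⁺ = {C3, C4}, which is a superkey of neither fragment — lossy.
Dependency preservation: the restricted closure of {C1, C5} across the fragments never reaches {C3}, so C1, C5 → C3 cannot be enforced without a join — not preserved.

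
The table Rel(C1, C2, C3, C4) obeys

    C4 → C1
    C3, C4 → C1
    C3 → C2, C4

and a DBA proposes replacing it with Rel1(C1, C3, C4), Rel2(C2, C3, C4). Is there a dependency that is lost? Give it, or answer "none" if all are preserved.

none

C4 → C1 lies within Rel1.
C3, C4 → C1 lies within Rel1.
C3 → C2, C4 lies within Rel2.
Every dependency is enforceable on the fragments, so the decomposition is dependency-preserving.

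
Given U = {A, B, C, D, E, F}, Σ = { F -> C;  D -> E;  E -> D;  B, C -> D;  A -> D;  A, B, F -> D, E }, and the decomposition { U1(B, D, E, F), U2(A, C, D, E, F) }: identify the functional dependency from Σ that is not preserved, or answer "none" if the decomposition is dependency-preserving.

Check B, C → D: no single fragment contains all of {B, C, D}, and the restricted closure of {B, C} across the fragments never reaches {D}.
F → C is preserved.
D → E is preserved.
E → D is preserved.
A → D is preserved.
A, B, F → D, E is preserved.

B, C -> D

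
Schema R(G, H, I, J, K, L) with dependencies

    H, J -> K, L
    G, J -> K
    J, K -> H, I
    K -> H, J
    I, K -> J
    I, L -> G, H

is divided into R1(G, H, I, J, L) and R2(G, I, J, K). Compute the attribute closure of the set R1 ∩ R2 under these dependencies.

R1 ∩ R2 = {G, I, J}.
G, J → K applies, adding K
J, K → H, I applies, adding H
H, J → K, L applies, adding L
Closure: {G, H, I, J, K, L}.

G, H, I, J, K, L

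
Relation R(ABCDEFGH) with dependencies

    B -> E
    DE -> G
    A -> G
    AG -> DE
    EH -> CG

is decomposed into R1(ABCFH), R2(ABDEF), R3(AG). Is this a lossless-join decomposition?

Chase test. Columns are ABCDEFGH; row i has aⱼ where attribute j ∈ Ri, else bᵢⱼ.
Initial tableau (one row per fragment):
  row 1: a1 a2 a3 b14 b15 a6 b17 a8
  row 2: a1 a2 b23 a4 a5 a6 b27 b28
  row 3: a1 b32 b33 b34 b35 b36 a7 b38
Rows 1 and 2 agree on B; apply B→E and equate their E entries.
Rows 1 and 2 agree on A; apply A→G and equate their G entries.
Rows 1 and 3 agree on A; apply A→G and equate their G entries.
Rows 1 and 2 agree on AG; apply AG→DE and equate their DE entries.
Rows 1 and 3 agree on AG; apply AG→DE and equate their DE entries.
Row 1 is now all distinguished symbols — the join is lossless.

Yes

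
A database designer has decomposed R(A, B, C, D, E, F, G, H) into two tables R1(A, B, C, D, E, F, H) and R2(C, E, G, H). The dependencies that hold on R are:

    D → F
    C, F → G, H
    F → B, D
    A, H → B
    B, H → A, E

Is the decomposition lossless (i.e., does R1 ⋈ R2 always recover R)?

Common attributes: R1 ∩ R2 = {C, E, H}.
No dependency enlarges {C, E, H}, so (C, E, H)⁺ = {C, E, H}.
The closure contains neither all of R1 = {A, B, C, D, E, F, H} nor all of R2 = {C, E, G, H}, so the common attributes are not a superkey of either fragment. The join is lossy.

No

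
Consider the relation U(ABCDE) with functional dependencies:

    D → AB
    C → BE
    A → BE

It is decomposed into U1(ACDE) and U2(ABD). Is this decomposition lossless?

Yes

Common attributes: U1 ∩ U2 = {AD}.
Closure of {AD}: D → AB applies, adding B; A → BE applies, adding E. So (AD)⁺ = {ABDE}.
This closure contains every attribute of U2, so U1 ∩ U2 → U2. The join is lossless.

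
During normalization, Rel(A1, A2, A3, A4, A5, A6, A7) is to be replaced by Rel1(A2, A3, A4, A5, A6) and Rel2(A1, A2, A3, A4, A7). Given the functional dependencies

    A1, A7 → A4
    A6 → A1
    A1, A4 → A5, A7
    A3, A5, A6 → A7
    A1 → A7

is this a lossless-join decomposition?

No

Common attributes: Rel1 ∩ Rel2 = {A2, A3, A4}.
No dependency enlarges {A2, A3, A4}, so (A2, A3, A4)⁺ = {A2, A3, A4}.
The closure contains neither all of Rel1 = {A2, A3, A4, A5, A6} nor all of Rel2 = {A1, A2, A3, A4, A7}, so the common attributes are not a superkey of either fragment. The join is lossy.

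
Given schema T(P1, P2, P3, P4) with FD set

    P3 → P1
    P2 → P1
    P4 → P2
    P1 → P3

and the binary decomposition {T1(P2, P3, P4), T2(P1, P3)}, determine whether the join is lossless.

Common attributes: T1 ∩ T2 = {P3}.
Closure of {P3}: P3 → P1 applies, adding P1. So (P3)⁺ = {P1, P3}.
This closure contains every attribute of T2, so T1 ∩ T2 → T2. The join is lossless.

Yes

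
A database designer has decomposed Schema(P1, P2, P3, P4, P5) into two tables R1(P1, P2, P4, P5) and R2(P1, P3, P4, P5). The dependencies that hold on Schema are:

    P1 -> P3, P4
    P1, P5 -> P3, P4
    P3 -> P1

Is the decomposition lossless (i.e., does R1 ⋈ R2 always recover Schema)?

Yes

Common attributes: R1 ∩ R2 = {P1, P4, P5}.
Closure of {P1, P4, P5}: P1 → P3, P4 applies, adding P3. So (P1, P4, P5)⁺ = {P1, P3, P4, P5}.
This closure contains every attribute of R2, so R1 ∩ R2 → R2. The join is lossless.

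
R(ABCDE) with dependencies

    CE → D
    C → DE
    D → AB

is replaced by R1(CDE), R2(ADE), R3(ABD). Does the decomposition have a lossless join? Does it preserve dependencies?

Lossless test (chase): Rows 1 and 2 agree on D; apply D→AB and equate their AB entries. Rows 1 and 3 agree on D; apply D→AB and equate their AB entries. Row 1 is now all distinguished symbols — the join is lossless.
Dependency preservation: every FD's attributes lie within a single fragment, so each can be enforced locally — preserved.

lossless and dependency-preserving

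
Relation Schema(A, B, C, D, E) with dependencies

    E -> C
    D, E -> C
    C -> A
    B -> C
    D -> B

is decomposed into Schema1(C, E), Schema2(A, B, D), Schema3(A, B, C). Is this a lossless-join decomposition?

Chase test. Columns are A, B, C, D, E; row i has aⱼ where attribute j ∈ Schemai, else bᵢⱼ.
Initial tableau (one row per fragment):
  row 1: b11 b12 a3 b14 a5
  row 2: a1 a2 b23 a4 b25
  row 3: a1 a2 a3 b34 b35
Rows 1 and 3 agree on C; apply C→A and equate their A entries.
Rows 2 and 3 agree on B; apply B→C and equate their C entries.
No row becomes fully distinguished — the join is lossy.

No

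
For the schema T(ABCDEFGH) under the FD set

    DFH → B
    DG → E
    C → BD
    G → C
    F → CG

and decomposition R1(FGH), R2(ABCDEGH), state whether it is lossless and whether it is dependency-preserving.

lossy but dependency-preserving

Lossless test: (GH)⁺ = {BCDEGH}, which is a superkey of neither fragment — lossy.
Dependency preservation: DFH → B; F → CG are not contained in any single fragment, but the restricted closure of each left-hand side across the fragments still reaches the right-hand side; the remaining FDs each lie inside some fragment. All dependencies are preserved.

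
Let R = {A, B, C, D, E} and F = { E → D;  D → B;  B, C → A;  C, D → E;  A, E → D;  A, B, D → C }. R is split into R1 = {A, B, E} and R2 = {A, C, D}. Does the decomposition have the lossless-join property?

Common attributes: R1 ∩ R2 = {A}.
No dependency enlarges {A}, so (A)⁺ = {A}.
The closure contains neither all of R1 = {A, B, E} nor all of R2 = {A, C, D}, so the common attributes are not a superkey of either fragment. The join is lossy.

No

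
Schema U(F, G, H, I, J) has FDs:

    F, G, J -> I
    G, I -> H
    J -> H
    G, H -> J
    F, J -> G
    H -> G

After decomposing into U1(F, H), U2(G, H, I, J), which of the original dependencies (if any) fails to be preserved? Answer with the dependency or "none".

Check F, G, J → I: no single fragment contains all of {F, G, I, J}, and the restricted closure of {F, G, J} across the fragments never reaches {I}.
G, I → H is preserved.
J → H is preserved.
G, H → J is preserved.
F, J → G is preserved.
H → G is preserved.

F, G, J -> I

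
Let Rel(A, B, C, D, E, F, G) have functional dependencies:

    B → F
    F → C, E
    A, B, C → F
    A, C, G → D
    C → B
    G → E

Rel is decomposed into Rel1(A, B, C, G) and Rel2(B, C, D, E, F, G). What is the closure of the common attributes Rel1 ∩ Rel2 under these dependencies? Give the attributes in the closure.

B, C, E, F, G

Rel1 ∩ Rel2 = {B, C, G}.
B → F applies, adding F
F → C, E applies, adding E
Closure: {B, C, E, F, G}.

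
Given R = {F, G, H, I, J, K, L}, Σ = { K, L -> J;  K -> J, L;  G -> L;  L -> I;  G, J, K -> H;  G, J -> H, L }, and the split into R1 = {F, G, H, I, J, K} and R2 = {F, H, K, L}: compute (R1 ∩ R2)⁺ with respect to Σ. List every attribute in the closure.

R1 ∩ R2 = {F, H, K}.
K → J, L applies, adding J, L
L → I applies, adding I
Closure: {F, H, I, J, K, L}.

F, H, I, J, K, L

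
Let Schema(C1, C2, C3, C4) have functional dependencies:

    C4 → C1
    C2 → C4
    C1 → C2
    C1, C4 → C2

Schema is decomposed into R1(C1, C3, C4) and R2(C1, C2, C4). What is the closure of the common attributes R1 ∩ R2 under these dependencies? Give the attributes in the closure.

C1, C2, C4

R1 ∩ R2 = {C1, C4}.
C1 → C2 applies, adding C2
Closure: {C1, C2, C4}.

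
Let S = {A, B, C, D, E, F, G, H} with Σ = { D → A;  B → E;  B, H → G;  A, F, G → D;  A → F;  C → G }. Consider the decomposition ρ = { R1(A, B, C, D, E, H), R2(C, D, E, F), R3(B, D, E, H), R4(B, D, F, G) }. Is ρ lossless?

Chase test. Columns are A, B, C, D, E, F, G, H; row i has aⱼ where attribute j ∈ Ri, else bᵢⱼ.
Initial tableau (one row per fragment):
  row 1: a1 a2 a3 a4 a5 b16 b17 a8
  row 2: b21 b22 a3 a4 a5 a6 b27 b28
  row 3: b31 a2 b33 a4 a5 b36 b37 a8
  row 4: b41 a2 b43 a4 b45 a6 a7 b48
Rows 1 and 2 agree on D; apply D→A and equate their A entries.
Rows 1 and 3 agree on D; apply D→A and equate their A entries.
Rows 1 and 4 agree on D; apply D→A and equate their A entries.
Rows 1 and 4 agree on B; apply B→E and equate their E entries.
Rows 1 and 3 agree on B, H; apply B, H→G and equate their G entries.
Rows 1 and 2 agree on A; apply A→F and equate their F entries.
Rows 1 and 3 agree on A; apply A→F and equate their F entries.
Rows 1 and 2 agree on C; apply C→G and equate their G entries.
No row becomes fully distinguished — the join is lossy.

No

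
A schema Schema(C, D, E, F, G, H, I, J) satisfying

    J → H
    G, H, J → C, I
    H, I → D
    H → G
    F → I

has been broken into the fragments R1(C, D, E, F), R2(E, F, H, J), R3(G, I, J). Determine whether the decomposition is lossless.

No

Chase test. Columns are C, D, E, F, G, H, I, J; row i has aⱼ where attribute j ∈ Ri, else bᵢⱼ.
Initial tableau (one row per fragment):
  row 1: a1 a2 a3 a4 b15 b16 b17 b18
  row 2: b21 b22 a3 a4 b25 a6 b27 a8
  row 3: b31 b32 b33 b34 a5 b36 a7 a8
Rows 2 and 3 agree on J; apply J→H and equate their H entries.
Rows 2 and 3 agree on H; apply H→G and equate their G entries.
Rows 1 and 2 agree on F; apply F→I and equate their I entries.
Rows 2 and 3 agree on G, H, J; apply G, H, J→C, I and equate their C, I entries.
Rows 2 and 3 agree on H, I; apply H, I→D and equate their D entries.
No row becomes fully distinguished — the join is lossy.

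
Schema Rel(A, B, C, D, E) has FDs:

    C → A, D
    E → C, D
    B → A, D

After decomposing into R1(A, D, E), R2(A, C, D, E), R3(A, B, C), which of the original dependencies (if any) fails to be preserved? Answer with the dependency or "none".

Check B → A, D: no single fragment contains all of {A, B, D}, and the restricted closure of {B} across the fragments never reaches {A, D}.
C → A, D is preserved.
E → C, D is preserved.

B → A, D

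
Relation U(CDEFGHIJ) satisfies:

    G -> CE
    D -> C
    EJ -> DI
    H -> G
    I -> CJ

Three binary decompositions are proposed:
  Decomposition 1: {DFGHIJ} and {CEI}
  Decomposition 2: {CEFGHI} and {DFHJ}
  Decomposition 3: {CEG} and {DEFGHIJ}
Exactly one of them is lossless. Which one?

Decomposition 1: common = {I}, closure = {CIJ} → lossy.
Decomposition 2: common = {FH}, closure = {CEFGH} → lossy.
Decomposition 3: common = {EG}, closure = {CEG} → lossless.

Decomposition 3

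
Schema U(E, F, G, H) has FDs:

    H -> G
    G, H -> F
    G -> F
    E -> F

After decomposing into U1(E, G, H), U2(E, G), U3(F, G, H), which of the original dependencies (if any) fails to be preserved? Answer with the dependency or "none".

Check E → F: no single fragment contains all of {E, F}, and the restricted closure of {E} across the fragments never reaches {F}.
H → G is preserved.
G, H → F is preserved.
G → F is preserved.

E -> F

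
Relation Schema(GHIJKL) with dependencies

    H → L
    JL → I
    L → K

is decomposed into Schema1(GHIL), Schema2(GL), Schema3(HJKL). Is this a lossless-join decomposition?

Chase test. Columns are GHIJKL; row i has aⱼ where attribute j ∈ Schemai, else bᵢⱼ.
Initial tableau (one row per fragment):
  row 1: a1 a2 a3 b14 b15 a6
  row 2: a1 b22 b23 b24 b25 a6
  row 3: b31 a2 b33 a4 a5 a6
Rows 1 and 2 agree on L; apply L→K and equate their K entries.
Rows 1 and 3 agree on L; apply L→K and equate their K entries.
No row becomes fully distinguished — the join is lossy.

No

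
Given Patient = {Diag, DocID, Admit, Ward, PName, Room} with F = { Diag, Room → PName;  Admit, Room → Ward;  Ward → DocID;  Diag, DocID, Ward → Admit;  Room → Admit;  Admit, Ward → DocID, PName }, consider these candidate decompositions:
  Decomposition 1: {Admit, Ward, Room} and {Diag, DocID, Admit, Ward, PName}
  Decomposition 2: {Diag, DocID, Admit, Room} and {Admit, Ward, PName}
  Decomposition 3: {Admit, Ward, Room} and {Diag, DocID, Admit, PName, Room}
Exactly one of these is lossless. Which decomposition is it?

Decomposition 1: common = {Admit, Ward}, closure = {DocID, Admit, Ward, PName} → lossy.
Decomposition 2: common = {Admit}, closure = {Admit} → lossy.
Decomposition 3: common = {Admit, Room}, closure = {DocID, Admit, Ward, PName, Room} → lossless.

Decomposition 3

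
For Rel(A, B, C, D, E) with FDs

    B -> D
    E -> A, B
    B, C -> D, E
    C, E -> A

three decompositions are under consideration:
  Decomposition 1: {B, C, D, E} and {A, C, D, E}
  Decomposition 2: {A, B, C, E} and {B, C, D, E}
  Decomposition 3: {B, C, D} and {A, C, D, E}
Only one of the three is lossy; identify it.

Decomposition 1: common = {C, D, E}, closure = {A, B, C, D, E} → lossless.
Decomposition 2: common = {B, C, E}, closure = {A, B, C, D, E} → lossless.
Decomposition 3: common = {C, D}, closure = {C, D} → lossy.

Decomposition 3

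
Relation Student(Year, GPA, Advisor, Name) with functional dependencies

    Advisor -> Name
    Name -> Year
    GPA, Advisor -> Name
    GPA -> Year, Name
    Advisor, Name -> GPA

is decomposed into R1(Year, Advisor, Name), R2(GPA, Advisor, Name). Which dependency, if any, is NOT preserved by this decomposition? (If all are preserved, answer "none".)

none

Advisor → Name lies within R1.
Name → Year lies within R1.
GPA, Advisor → Name lies within R2.
GPA → Year, Name: restricted closure across fragments reaches Year, Name.
Advisor, Name → GPA lies within R2.
Every dependency is enforceable on the fragments, so the decomposition is dependency-preserving.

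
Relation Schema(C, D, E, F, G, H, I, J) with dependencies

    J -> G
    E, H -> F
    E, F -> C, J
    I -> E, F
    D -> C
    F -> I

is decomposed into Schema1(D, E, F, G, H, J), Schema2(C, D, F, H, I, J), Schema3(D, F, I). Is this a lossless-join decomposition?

Yes

Chase test. Columns are C, D, E, F, G, H, I, J; row i has aⱼ where attribute j ∈ Schemai, else bᵢⱼ.
Initial tableau (one row per fragment):
  row 1: b11 a2 a3 a4 a5 a6 b17 a8
  row 2: a1 a2 b23 a4 b25 a6 a7 a8
  row 3: b31 a2 b33 a4 b35 b36 a7 b38
Rows 1 and 2 agree on J; apply J→G and equate their G entries.
Rows 2 and 3 agree on I; apply I→E, F and equate their E, F entries.
Rows 1 and 2 agree on D; apply D→C and equate their C entries.
Rows 1 and 3 agree on D; apply D→C and equate their C entries.
Rows 1 and 2 agree on F; apply F→I and equate their I entries.
Rows 2 and 3 agree on E, F; apply E, F→C, J and equate their C, J entries.
Rows 1 and 2 agree on I; apply I→E, F and equate their E, F entries.
Rows 1 and 3 agree on J; apply J→G and equate their G entries.
Row 1 is now all distinguished symbols — the join is lossless.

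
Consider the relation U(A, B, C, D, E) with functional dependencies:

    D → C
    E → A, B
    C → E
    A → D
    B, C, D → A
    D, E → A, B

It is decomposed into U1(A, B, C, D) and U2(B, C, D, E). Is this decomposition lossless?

Common attributes: U1 ∩ U2 = {B, C, D}.
Closure of {B, C, D}: C → E applies, adding E; B, C, D → A applies, adding A. So (B, C, D)⁺ = {A, B, C, D, E}.
This closure contains every attribute of U1, so U1 ∩ U2 → U1. The join is lossless.

Yes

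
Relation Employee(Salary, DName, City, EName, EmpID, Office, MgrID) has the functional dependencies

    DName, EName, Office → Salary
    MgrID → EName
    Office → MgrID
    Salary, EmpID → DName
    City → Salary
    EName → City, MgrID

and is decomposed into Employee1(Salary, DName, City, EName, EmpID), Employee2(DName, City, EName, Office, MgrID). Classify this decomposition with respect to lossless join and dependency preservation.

lossy but dependency-preserving

Lossless test: (DName, City, EName)⁺ = {Salary, DName, City, EName, MgrID}, which is a superkey of neither fragment — lossy.
Dependency preservation: DName, EName, Office → Salary is not contained in any single fragment, but the restricted closure of its left-hand side across the fragments still reaches the right-hand side; the remaining FDs each lie inside some fragment. All dependencies are preserved.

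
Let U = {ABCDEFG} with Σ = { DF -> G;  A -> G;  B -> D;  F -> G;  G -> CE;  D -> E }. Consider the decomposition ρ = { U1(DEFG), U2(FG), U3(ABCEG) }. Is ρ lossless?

Chase test. Columns are ABCDEFG; row i has aⱼ where attribute j ∈ Ui, else bᵢⱼ.
Initial tableau (one row per fragment):
  row 1: b11 b12 b13 a4 a5 a6 a7
  row 2: b21 b22 b23 b24 b25 a6 a7
  row 3: a1 a2 a3 b34 a5 b36 a7
Rows 1 and 2 agree on G; apply G→CE and equate their CE entries.
Rows 1 and 3 agree on G; apply G→CE and equate their CE entries.
No row becomes fully distinguished — the join is lossy.

No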